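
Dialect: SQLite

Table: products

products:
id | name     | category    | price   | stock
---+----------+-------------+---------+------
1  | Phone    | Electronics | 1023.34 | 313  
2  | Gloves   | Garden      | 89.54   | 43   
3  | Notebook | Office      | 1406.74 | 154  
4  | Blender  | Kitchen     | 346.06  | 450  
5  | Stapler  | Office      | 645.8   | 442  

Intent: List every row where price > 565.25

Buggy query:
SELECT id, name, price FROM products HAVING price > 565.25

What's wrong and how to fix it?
Bug: This is a non-aggregate query (no GROUP BY, no aggregates), so in SQLite the HAVING clause is invalid here; a row-level condition belongs in WHERE

Fix: Replace HAVING with WHERE since the condition applies to individual rows

Corrected query:
SELECT id, name, price FROM products WHERE price > 565.25

Result:
id | name     | price  
---+----------+--------
1  | Phone    | 1023.34
3  | Notebook | 1406.74
5  | Stapler  | 645.8  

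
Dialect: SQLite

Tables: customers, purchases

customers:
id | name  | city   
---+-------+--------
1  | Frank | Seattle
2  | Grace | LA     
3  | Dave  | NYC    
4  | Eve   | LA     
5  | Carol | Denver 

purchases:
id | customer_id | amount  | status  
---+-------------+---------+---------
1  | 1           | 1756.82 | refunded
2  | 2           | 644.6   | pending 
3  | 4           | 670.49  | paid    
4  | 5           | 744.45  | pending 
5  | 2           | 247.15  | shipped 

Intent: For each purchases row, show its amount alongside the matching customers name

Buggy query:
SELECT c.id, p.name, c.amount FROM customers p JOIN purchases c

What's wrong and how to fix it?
Bug: Missing join condition: each purchases row is matched to all customers rows instead of just its own

Fix: Specify the join condition linking the foreign key to the parent id

Corrected query:
SELECT c.id, p.name, c.amount FROM customers p JOIN purchases c ON c.customer_id = p.id

Result:
id | name  | amount 
---+-------+--------
1  | Frank | 1756.82
2  | Grace | 644.6  
3  | Eve   | 670.49 
4  | Carol | 744.45 
5  | Grace | 247.15 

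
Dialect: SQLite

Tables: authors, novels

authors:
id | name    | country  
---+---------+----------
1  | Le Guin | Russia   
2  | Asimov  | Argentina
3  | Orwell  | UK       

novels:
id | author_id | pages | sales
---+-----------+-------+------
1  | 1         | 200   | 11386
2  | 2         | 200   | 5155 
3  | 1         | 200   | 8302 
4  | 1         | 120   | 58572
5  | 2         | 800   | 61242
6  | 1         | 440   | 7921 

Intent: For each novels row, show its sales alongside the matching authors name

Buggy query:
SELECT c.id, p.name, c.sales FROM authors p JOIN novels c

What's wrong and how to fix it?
Bug: Missing join condition: each novels row is matched to all authors rows instead of just its own

Fix: Specify the join condition linking the foreign key to the parent id

Corrected query:
SELECT c.id, p.name, c.sales FROM authors p JOIN novels c ON c.author_id = p.id

Result:
id | name    | sales
---+---------+------
1  | Le Guin | 11386
2  | Asimov  | 5155 
3  | Le Guin | 8302 
4  | Le Guin | 58572
5  | Asimov  | 61242
6  | Le Guin | 7921 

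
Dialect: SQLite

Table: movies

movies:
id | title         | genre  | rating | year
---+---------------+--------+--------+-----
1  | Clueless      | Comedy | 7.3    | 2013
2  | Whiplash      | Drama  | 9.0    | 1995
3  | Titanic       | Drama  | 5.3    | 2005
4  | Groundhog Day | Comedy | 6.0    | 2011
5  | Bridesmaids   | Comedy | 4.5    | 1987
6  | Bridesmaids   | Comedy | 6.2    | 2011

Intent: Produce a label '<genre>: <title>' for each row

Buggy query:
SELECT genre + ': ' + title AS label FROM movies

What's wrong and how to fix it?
Bug: '+' is numeric addition; on text columns SQLite converts them to 0 instead of concatenating

Fix: Use the || operator for string concatenation

Corrected query:
SELECT genre || ': ' || title AS label FROM movies

Result:
label                
---------------------
Comedy: Clueless     
Drama: Whiplash      
Drama: Titanic       
Comedy: Groundhog Day
Comedy: Bridesmaids  
Comedy: Bridesmaids  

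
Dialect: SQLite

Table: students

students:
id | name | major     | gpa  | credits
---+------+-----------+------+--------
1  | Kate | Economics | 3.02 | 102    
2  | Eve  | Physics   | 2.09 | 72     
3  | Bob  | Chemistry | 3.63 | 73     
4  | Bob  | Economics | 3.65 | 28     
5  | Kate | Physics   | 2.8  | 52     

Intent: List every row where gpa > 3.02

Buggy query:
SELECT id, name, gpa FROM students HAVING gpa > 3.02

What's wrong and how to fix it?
Bug: This is a non-aggregate query (no GROUP BY, no aggregates), so in SQLite the HAVING clause is invalid here; a row-level condition belongs in WHERE

Fix: Replace HAVING with WHERE since the condition applies to individual rows

Corrected query:
SELECT id, name, gpa FROM students WHERE gpa > 3.02

Result:
id | name | gpa 
---+------+-----
3  | Bob  | 3.63
4  | Bob  | 3.65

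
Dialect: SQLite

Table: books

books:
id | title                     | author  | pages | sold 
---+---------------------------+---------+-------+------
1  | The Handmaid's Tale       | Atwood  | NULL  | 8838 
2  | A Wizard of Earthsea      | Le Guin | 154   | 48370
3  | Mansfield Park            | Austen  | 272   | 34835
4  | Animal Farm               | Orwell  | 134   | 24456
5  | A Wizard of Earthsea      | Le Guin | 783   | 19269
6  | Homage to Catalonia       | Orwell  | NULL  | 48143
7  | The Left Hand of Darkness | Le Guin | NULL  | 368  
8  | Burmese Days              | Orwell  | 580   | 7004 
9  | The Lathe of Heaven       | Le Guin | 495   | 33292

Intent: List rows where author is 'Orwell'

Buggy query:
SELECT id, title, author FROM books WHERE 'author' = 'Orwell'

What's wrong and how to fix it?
Bug: Single quotes denote string literals in SQL; the column name is being compared as a constant string

Fix: Reference the column as author without single quotes

Corrected query:
SELECT id, title, author FROM books WHERE author = 'Orwell'

Result:
id | title               | author
---+---------------------+-------
4  | Animal Farm         | Orwell
6  | Homage to Catalonia | Orwell
8  | Burmese Days        | Orwell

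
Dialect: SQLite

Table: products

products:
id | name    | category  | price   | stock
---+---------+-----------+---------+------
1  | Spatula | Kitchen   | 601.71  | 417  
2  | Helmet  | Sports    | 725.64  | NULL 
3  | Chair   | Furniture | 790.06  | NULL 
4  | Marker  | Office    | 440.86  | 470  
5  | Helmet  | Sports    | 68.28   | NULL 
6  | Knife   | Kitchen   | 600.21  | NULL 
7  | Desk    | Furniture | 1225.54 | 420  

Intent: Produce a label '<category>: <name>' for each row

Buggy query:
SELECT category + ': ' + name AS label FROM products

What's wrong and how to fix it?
Bug: '+' is numeric addition; on text columns SQLite converts them to 0 instead of concatenating

Fix: Replace + with || to concatenate text

Corrected query:
SELECT category || ': ' || name AS label FROM products

Result:
label           
----------------
Kitchen: Spatula
Sports: Helmet  
Furniture: Chair
Office: Marker  
Sports: Helmet  
Kitchen: Knife  
Furniture: Desk 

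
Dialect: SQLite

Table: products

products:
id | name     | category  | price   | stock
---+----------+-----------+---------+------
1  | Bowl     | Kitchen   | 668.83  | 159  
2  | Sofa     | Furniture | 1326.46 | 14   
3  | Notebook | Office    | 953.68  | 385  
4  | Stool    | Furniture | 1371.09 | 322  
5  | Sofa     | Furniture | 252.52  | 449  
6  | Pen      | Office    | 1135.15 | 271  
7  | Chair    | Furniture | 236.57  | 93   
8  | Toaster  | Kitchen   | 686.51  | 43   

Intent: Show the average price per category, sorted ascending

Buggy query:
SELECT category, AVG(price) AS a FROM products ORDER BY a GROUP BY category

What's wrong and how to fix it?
Bug: ORDER BY appears before GROUP BY; SQL clause order requires GROUP BY first

Fix: Reorder: SELECT … FROM … GROUP BY … ORDER BY …

Corrected query:
SELECT category, AVG(price) AS a FROM products GROUP BY category ORDER BY a

Result:
category  | a       
----------+---------
Kitchen   | 677.67  
Furniture | 796.66  
Office    | 1044.415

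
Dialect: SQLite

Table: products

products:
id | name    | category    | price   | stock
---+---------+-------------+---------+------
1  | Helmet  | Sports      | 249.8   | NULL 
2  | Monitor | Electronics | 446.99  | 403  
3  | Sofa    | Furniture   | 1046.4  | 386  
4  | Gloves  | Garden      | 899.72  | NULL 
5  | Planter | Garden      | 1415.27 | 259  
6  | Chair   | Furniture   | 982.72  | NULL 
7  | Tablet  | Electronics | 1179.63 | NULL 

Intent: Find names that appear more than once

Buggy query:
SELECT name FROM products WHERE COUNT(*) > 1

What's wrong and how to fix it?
Bug: WHERE can't reference COUNT(*); aggregates are computed after WHERE

Fix: GROUP BY name, then filter groups with HAVING COUNT(*) > 1

Corrected query:
SELECT name FROM products GROUP BY name HAVING COUNT(*) > 1

Result:
(no rows)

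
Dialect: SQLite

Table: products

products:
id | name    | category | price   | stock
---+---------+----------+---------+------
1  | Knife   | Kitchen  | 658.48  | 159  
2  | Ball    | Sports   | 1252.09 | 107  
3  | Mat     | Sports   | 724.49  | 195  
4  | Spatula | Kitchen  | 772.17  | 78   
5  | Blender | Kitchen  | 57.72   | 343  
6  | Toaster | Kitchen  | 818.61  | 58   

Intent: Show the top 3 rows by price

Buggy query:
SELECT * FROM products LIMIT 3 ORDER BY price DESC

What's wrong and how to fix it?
Bug: ORDER BY cannot follow LIMIT; LIMIT is the final clause

Fix: Sort with ORDER BY, then apply LIMIT

Corrected query:
SELECT * FROM products ORDER BY price DESC LIMIT 3

Result:
id | name    | category | price   | stock
---+---------+----------+---------+------
2  | Ball    | Sports   | 1252.09 | 107  
6  | Toaster | Kitchen  | 818.61  | 58   
4  | Spatula | Kitchen  | 772.17  | 78   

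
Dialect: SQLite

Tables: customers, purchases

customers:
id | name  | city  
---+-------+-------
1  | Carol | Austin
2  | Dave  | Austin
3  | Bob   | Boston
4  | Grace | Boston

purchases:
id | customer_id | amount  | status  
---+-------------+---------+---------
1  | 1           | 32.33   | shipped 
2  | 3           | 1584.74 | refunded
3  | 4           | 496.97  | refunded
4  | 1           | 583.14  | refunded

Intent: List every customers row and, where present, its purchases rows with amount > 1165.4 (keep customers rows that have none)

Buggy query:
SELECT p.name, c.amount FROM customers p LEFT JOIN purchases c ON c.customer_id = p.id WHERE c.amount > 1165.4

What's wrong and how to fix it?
Bug: A WHERE condition on the right-hand table after LEFT JOIN drops unmatched parents

Fix: Move the right-table condition into the ON clause so unmatched parents are kept

Corrected query:
SELECT p.name, c.amount FROM customers p LEFT JOIN purchases c ON c.customer_id = p.id AND c.amount > 1165.4

Result:
name  | amount 
------+--------
Carol | NULL   
Dave  | NULL   
Bob   | 1584.74
Grace | NULL   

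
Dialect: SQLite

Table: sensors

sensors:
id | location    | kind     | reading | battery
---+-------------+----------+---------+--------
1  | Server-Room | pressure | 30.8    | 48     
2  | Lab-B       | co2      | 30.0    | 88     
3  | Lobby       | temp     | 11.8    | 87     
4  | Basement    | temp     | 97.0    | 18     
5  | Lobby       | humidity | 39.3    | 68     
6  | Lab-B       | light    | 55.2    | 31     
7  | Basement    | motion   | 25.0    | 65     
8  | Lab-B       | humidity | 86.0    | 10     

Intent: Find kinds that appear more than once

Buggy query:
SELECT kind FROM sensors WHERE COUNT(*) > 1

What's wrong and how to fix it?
Bug: COUNT(*) is an aggregate and cannot be used in WHERE

Fix: GROUP BY kind, then filter groups with HAVING COUNT(*) > 1

Corrected query:
SELECT kind FROM sensors GROUP BY kind HAVING COUNT(*) > 1

Result:
kind    
--------
humidity
temp    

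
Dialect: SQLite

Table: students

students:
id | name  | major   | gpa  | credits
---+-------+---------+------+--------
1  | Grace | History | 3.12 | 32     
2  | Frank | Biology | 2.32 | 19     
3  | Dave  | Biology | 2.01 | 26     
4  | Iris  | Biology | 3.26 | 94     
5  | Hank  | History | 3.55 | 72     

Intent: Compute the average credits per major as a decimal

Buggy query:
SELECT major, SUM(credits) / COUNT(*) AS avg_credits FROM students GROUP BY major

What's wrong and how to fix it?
Bug: SUM(credits) and COUNT(*) are both integers; the division truncates the fractional part

Fix: Multiply by 1.0 (or CAST to REAL) to force floating-point division

Corrected query:
SELECT major, SUM(credits) * 1.0 / COUNT(*) AS avg_credits FROM students GROUP BY major

Result:
major   | avg_credits
--------+------------
Biology | 46.333333  
History | 52         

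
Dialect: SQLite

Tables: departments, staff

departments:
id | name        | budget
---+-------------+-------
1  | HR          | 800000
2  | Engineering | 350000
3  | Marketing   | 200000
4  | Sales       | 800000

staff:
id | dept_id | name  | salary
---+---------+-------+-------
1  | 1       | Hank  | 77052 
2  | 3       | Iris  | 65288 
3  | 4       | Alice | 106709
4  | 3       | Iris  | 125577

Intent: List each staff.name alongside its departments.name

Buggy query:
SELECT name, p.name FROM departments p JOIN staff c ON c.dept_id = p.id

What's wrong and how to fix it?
Bug: 'name' exists in both joined tables, so the database can't tell which one is meant

Fix: Prefix ambiguous columns with the table alias

Corrected query:
SELECT c.name, p.name FROM departments p JOIN staff c ON c.dept_id = p.id

Result:
name  | name     
------+----------
Hank  | HR       
Iris  | Marketing
Alice | Sales    
Iris  | Marketing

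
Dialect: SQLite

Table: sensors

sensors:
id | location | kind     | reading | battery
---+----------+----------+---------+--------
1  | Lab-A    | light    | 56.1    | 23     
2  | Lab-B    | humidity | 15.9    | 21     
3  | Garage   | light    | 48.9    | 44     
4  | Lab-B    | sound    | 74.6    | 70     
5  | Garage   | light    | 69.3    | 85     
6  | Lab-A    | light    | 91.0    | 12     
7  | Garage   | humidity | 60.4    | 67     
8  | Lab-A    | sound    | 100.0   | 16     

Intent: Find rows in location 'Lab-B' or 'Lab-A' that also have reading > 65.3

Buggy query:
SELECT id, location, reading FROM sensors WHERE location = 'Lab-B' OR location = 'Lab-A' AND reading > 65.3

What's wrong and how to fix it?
Bug: Without parentheses, AND is evaluated before OR, so the reading filter only applies to the 'Lab-A' branch

Fix: Add parentheses around the OR so the AND applies to both alternatives

Corrected query:
SELECT id, location, reading FROM sensors WHERE (location = 'Lab-B' OR location = 'Lab-A') AND reading > 65.3

Result:
id | location | reading
---+----------+--------
4  | Lab-B    | 74.6   
6  | Lab-A    | 91     
8  | Lab-A    | 100    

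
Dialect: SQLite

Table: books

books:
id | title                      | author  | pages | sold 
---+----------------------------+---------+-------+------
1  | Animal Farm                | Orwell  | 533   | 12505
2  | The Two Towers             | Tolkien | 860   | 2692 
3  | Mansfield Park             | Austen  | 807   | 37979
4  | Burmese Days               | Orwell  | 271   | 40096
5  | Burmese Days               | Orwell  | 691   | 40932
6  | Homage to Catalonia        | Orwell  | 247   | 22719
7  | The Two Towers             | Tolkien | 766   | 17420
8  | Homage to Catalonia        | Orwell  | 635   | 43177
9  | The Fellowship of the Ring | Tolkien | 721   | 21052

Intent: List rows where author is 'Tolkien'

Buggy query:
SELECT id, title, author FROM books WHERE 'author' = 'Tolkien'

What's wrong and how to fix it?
Bug: 'author' in single quotes is a string literal, not the column; the comparison is literal-vs-literal and never true

Fix: Remove the quotes around the column name (or use double quotes for an identifier)

Corrected query:
SELECT id, title, author FROM books WHERE author = 'Tolkien'

Result:
id | title                      | author 
---+----------------------------+--------
2  | The Two Towers             | Tolkien
7  | The Two Towers             | Tolkien
9  | The Fellowship of the Ring | Tolkien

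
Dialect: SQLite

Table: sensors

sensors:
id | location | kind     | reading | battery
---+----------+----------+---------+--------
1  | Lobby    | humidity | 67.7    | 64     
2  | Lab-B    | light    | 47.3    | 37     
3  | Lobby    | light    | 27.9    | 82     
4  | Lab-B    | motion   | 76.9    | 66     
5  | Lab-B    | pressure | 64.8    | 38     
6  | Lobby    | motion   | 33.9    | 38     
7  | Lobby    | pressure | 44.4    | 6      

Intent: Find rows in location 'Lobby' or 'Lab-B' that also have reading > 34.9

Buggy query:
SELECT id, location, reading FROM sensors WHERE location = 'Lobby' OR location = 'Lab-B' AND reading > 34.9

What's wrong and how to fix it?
Bug: Without parentheses, AND is evaluated before OR, so the reading filter only applies to the 'Lab-B' branch

Fix: Group the OR with parentheses (or use IN), then AND the threshold

Corrected query:
SELECT id, location, reading FROM sensors WHERE (location = 'Lobby' OR location = 'Lab-B') AND reading > 34.9

Result:
id | location | reading
---+----------+--------
1  | Lobby    | 67.7   
2  | Lab-B    | 47.3   
4  | Lab-B    | 76.9   
5  | Lab-B    | 64.8   
7  | Lobby    | 44.4   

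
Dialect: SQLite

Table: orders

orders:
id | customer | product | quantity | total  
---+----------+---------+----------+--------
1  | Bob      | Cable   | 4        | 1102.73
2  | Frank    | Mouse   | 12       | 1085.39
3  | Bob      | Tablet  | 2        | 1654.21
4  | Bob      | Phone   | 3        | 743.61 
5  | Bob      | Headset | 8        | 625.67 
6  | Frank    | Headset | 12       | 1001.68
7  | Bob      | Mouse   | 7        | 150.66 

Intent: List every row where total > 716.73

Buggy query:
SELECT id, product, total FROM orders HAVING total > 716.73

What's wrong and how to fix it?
Bug: HAVING filters the output of aggregation, but this query has no GROUP BY and no aggregate functions, so SQLite rejects it (HAVING clause on a non-aggregate query); the condition here is per row

Fix: Use WHERE for row-level filtering

Corrected query:
SELECT id, product, total FROM orders WHERE total > 716.73

Result:
id | product | total  
---+---------+--------
1  | Cable   | 1102.73
2  | Mouse   | 1085.39
3  | Tablet  | 1654.21
4  | Phone   | 743.61 
6  | Headset | 1001.68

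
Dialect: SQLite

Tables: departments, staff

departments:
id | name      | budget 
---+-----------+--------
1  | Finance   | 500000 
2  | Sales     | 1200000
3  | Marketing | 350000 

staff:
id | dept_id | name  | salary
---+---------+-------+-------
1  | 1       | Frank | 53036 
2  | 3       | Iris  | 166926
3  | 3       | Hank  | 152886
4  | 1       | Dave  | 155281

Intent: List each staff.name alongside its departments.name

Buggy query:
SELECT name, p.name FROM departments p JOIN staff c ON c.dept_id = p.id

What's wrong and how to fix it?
Bug: Both tables have a 'name' column; the unqualified reference is ambiguous

Fix: Prefix ambiguous columns with the table alias

Corrected query:
SELECT c.name, p.name FROM departments p JOIN staff c ON c.dept_id = p.id

Result:
name  | name     
------+----------
Frank | Finance  
Iris  | Marketing
Hank  | Marketing
Dave  | Finance  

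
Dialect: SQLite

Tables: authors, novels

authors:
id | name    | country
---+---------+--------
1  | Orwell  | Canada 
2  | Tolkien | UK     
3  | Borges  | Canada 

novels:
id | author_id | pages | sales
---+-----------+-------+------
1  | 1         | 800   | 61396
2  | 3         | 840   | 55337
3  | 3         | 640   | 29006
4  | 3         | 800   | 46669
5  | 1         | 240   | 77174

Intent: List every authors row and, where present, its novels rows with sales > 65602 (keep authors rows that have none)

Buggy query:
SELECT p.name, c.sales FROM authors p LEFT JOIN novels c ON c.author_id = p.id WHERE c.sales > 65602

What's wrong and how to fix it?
Bug: A WHERE condition on the right-hand table after LEFT JOIN drops unmatched parents

Fix: Move the right-table condition into the ON clause so unmatched parents are kept

Corrected query:
SELECT p.name, c.sales FROM authors p LEFT JOIN novels c ON c.author_id = p.id AND c.sales > 65602

Result:
name    | sales
--------+------
Orwell  | 77174
Tolkien | NULL 
Borges  | NULL 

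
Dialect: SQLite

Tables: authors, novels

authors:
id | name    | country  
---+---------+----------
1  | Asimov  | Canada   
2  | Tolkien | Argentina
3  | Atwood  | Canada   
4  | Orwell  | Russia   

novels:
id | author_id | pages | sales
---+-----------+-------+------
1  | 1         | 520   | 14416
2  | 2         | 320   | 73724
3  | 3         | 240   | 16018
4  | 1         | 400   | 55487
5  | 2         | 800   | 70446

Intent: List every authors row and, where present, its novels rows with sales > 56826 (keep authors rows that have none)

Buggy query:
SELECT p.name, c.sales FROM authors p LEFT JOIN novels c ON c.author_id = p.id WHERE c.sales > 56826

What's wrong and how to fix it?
Bug: Filtering c.sales in WHERE discards the NULL rows produced by LEFT JOIN, turning it into an inner join

Fix: Put 'c.sales > 56826' in the JOIN's ON clause instead of WHERE

Corrected query:
SELECT p.name, c.sales FROM authors p LEFT JOIN novels c ON c.author_id = p.id AND c.sales > 56826

Result:
name    | sales
--------+------
Asimov  | NULL 
Tolkien | 70446
Tolkien | 73724
Atwood  | NULL 
Orwell  | NULL 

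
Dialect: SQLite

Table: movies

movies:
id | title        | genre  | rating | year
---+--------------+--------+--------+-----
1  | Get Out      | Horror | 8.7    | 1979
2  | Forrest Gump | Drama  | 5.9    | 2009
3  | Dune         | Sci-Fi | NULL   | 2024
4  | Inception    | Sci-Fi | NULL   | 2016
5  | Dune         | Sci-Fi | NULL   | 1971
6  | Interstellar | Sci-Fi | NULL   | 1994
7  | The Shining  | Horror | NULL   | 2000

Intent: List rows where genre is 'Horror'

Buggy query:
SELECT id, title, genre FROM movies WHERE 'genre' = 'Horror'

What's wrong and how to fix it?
Bug: 'genre' in single quotes is a string literal, not the column; the comparison is literal-vs-literal and never true

Fix: Remove the quotes around the column name (or use double quotes for an identifier)

Corrected query:
SELECT id, title, genre FROM movies WHERE genre = 'Horror'

Result:
id | title       | genre 
---+-------------+-------
1  | Get Out     | Horror
7  | The Shining | Horror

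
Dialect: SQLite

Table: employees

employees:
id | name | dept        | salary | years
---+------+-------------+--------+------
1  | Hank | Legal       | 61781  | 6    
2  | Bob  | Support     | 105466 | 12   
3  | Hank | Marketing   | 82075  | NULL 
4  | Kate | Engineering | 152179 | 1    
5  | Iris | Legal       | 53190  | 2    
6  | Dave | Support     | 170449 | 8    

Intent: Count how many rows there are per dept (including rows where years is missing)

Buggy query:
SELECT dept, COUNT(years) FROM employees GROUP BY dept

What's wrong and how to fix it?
Bug: COUNT(years) skips NULLs, so groups with missing years are undercounted

Fix: Use COUNT(*) to count all rows regardless of NULL

Corrected query:
SELECT dept, COUNT(*) FROM employees GROUP BY dept

Result:
dept        | COUNT(*)
------------+---------
Engineering | 1       
Legal       | 2       
Marketing   | 1       
Support     | 2       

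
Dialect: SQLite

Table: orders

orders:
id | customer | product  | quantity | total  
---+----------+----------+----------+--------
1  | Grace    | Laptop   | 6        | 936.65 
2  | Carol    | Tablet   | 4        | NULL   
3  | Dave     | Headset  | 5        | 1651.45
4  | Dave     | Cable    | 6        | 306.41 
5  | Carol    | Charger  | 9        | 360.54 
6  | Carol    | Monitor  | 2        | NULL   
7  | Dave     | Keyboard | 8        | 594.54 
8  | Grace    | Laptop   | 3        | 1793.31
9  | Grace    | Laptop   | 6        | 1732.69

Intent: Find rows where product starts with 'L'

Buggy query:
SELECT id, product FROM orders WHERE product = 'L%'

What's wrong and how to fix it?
Bug: Wildcards only work with LIKE; '=' treats '%' as a literal character

Fix: Use LIKE for wildcard pattern matching

Corrected query:
SELECT id, product FROM orders WHERE product LIKE 'L%'

Result:
id | product
---+--------
1  | Laptop 
8  | Laptop 
9  | Laptop 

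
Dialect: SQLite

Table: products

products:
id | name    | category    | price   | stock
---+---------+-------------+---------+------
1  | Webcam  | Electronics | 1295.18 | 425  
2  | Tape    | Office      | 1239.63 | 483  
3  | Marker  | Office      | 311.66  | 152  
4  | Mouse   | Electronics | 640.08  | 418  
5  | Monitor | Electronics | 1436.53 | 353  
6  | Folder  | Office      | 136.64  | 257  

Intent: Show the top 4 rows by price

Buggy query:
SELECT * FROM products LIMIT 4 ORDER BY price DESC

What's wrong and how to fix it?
Bug: LIMIT must come after ORDER BY

Fix: Swap the clauses: ORDER BY first, then LIMIT

Corrected query:
SELECT * FROM products ORDER BY price DESC LIMIT 4

Result:
id | name    | category    | price   | stock
---+---------+-------------+---------+------
5  | Monitor | Electronics | 1436.53 | 353  
1  | Webcam  | Electronics | 1295.18 | 425  
2  | Tape    | Office      | 1239.63 | 483  
4  | Mouse   | Electronics | 640.08  | 418  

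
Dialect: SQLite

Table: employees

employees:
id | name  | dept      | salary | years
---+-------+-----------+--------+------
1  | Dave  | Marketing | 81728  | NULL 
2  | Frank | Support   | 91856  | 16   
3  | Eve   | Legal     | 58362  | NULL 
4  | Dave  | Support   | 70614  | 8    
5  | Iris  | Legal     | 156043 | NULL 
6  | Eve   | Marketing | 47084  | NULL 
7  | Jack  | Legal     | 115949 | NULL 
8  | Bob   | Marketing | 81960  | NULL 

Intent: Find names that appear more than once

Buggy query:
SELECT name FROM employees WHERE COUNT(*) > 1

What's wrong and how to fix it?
Bug: WHERE can't reference COUNT(*); aggregates are computed after WHERE

Fix: Group first, then use HAVING for the count condition

Corrected query:
SELECT name FROM employees GROUP BY name HAVING COUNT(*) > 1

Result:
name
----
Dave
Eve 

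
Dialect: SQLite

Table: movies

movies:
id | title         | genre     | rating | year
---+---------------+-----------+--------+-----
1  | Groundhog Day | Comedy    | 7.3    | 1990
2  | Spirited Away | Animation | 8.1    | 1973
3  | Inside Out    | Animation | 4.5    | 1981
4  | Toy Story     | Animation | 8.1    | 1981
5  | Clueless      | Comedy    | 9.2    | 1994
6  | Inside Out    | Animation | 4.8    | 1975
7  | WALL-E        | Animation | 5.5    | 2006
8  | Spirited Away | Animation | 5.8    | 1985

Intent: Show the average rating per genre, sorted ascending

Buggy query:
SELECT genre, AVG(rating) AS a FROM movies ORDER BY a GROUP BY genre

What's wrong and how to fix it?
Bug: GROUP BY must precede ORDER BY

Fix: Reorder: SELECT … FROM … GROUP BY … ORDER BY …

Corrected query:
SELECT genre, AVG(rating) AS a FROM movies GROUP BY genre ORDER BY a

Result:
genre     | a       
----------+---------
Animation | 6.133333
Comedy    | 8.25    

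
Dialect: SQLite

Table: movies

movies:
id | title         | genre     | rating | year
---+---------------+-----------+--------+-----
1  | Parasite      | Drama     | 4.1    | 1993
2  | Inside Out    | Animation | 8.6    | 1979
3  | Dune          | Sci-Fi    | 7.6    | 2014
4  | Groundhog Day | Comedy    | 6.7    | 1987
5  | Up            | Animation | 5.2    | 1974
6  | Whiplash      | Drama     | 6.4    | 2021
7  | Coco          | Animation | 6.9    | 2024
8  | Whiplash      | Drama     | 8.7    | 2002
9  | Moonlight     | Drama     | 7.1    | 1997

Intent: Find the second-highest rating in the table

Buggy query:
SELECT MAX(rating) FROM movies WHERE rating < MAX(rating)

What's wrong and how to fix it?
Bug: MAX(rating) on the right of the comparison is an aggregate-in-WHERE error

Fix: Put the inner MAX in a scalar subquery

Corrected query:
SELECT MAX(rating) FROM movies WHERE rating < (SELECT MAX(rating) FROM movies)

Result:
MAX(rating)
-----------
8.6        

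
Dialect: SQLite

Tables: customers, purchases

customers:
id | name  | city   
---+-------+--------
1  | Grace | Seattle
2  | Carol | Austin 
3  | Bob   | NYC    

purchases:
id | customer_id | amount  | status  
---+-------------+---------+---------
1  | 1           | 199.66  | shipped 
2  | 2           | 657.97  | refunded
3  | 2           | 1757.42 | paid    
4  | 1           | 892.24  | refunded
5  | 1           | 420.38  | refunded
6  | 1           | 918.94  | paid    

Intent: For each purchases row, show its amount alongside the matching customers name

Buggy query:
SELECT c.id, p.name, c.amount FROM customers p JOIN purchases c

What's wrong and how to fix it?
Bug: JOIN with no ON clause produces a cartesian product; every purchases row pairs with every customers row

Fix: Add ON c.customer_id = p.id to the JOIN

Corrected query:
SELECT c.id, p.name, c.amount FROM customers p JOIN purchases c ON c.customer_id = p.id

Result:
id | name  | amount 
---+-------+--------
1  | Grace | 199.66 
2  | Carol | 657.97 
3  | Carol | 1757.42
4  | Grace | 892.24 
5  | Grace | 420.38 
6  | Grace | 918.94 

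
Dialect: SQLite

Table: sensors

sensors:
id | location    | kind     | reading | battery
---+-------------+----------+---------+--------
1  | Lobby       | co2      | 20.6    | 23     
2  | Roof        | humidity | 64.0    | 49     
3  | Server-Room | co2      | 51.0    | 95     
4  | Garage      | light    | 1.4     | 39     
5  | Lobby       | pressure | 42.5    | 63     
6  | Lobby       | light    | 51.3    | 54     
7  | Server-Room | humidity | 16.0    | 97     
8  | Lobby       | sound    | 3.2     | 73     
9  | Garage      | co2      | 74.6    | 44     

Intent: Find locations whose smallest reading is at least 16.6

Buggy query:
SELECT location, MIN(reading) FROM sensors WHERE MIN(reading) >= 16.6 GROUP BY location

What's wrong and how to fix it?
Bug: Aggregates like MIN are computed per group after WHERE runs

Fix: Use HAVING for the per-group MIN condition

Corrected query:
SELECT location, MIN(reading) FROM sensors GROUP BY location HAVING MIN(reading) >= 16.6

Result:
location | MIN(reading)
---------+-------------
Roof     | 64          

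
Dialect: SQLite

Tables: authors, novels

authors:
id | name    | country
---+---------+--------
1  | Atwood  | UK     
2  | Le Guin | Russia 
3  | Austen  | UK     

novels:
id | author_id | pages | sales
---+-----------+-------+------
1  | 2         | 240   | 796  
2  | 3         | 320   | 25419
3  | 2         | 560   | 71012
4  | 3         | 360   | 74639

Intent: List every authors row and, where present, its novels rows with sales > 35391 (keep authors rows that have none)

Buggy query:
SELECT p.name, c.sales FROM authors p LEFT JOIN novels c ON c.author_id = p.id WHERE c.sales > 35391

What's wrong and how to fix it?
Bug: Filtering c.sales in WHERE discards the NULL rows produced by LEFT JOIN, turning it into an inner join

Fix: Put 'c.sales > 35391' in the JOIN's ON clause instead of WHERE

Corrected query:
SELECT p.name, c.sales FROM authors p LEFT JOIN novels c ON c.author_id = p.id AND c.sales > 35391

Result:
name    | sales
--------+------
Atwood  | NULL 
Le Guin | 71012
Austen  | 74639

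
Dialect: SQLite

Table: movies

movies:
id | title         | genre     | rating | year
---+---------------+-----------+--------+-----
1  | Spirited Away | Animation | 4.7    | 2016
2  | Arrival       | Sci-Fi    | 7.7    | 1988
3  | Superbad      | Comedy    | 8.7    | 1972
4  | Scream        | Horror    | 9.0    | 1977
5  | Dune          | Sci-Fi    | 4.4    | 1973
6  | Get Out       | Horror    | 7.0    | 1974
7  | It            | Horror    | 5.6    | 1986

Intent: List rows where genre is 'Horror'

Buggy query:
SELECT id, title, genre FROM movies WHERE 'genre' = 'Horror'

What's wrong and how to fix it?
Bug: Single quotes denote string literals in SQL; the column name is being compared as a constant string

Fix: Reference the column as genre without single quotes

Corrected query:
SELECT id, title, genre FROM movies WHERE genre = 'Horror'

Result:
id | title   | genre 
---+---------+-------
4  | Scream  | Horror
6  | Get Out | Horror
7  | It      | Horror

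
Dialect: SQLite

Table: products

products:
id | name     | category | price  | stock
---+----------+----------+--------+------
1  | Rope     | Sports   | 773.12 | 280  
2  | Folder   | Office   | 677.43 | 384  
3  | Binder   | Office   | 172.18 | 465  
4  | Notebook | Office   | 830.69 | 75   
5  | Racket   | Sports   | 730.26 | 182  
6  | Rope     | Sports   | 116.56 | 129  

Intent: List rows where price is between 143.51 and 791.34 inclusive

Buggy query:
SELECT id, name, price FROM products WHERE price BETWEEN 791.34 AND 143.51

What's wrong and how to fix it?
Bug: BETWEEN expects the lower bound first; with 791.34 AND 143.51 the range is empty

Fix: Swap the bounds so the smaller value comes first

Corrected query:
SELECT id, name, price FROM products WHERE price BETWEEN 143.51 AND 791.34

Result:
id | name   | price 
---+--------+-------
1  | Rope   | 773.12
2  | Folder | 677.43
3  | Binder | 172.18
5  | Racket | 730.26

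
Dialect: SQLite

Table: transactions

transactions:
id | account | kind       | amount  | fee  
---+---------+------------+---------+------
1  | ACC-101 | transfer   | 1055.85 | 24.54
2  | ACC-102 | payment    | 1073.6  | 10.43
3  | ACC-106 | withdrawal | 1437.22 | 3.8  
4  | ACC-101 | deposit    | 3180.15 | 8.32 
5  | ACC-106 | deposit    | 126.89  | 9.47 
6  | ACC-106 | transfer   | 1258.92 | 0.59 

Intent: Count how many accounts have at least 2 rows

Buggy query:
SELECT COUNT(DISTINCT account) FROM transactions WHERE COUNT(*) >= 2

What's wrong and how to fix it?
Bug: COUNT(*) cannot appear in WHERE; the per-group count doesn't exist yet

Fix: Use a subquery that GROUPs and filters with HAVING, then count its rows

Corrected query:
SELECT COUNT(*) FROM (SELECT account FROM transactions GROUP BY account HAVING COUNT(*) >= 2)

Result:
COUNT(*)
--------
2       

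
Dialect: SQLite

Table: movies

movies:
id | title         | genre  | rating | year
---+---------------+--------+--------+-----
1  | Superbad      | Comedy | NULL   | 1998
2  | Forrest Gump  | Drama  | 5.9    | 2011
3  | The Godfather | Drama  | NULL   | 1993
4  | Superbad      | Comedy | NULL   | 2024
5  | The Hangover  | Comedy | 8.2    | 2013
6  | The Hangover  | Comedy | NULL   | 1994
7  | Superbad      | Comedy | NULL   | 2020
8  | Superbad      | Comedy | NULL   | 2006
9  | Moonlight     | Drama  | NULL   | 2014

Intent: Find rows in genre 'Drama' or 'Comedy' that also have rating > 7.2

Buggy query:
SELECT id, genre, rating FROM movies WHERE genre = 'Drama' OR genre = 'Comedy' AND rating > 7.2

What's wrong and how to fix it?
Bug: Without parentheses, AND is evaluated before OR, so the rating filter only applies to the 'Comedy' branch

Fix: Group the OR with parentheses (or use IN), then AND the threshold

Corrected query:
SELECT id, genre, rating FROM movies WHERE (genre = 'Drama' OR genre = 'Comedy') AND rating > 7.2

Result:
id | genre  | rating
---+--------+-------
5  | Comedy | 8.2   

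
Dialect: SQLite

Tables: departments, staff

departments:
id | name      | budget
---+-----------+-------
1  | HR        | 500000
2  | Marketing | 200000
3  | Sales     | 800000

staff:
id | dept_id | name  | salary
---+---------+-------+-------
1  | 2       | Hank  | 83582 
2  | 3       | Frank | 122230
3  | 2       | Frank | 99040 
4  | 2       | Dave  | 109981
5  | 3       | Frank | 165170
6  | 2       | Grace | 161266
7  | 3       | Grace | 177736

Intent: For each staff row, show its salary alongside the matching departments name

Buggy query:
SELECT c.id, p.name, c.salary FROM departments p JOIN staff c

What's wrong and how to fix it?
Bug: JOIN with no ON clause produces a cartesian product; every staff row pairs with every departments row

Fix: Specify the join condition linking the foreign key to the parent id

Corrected query:
SELECT c.id, p.name, c.salary FROM departments p JOIN staff c ON c.dept_id = p.id

Result:
id | name      | salary
---+-----------+-------
1  | Marketing | 83582 
2  | Sales     | 122230
3  | Marketing | 99040 
4  | Marketing | 109981
5  | Sales     | 165170
6  | Marketing | 161266
7  | Sales     | 177736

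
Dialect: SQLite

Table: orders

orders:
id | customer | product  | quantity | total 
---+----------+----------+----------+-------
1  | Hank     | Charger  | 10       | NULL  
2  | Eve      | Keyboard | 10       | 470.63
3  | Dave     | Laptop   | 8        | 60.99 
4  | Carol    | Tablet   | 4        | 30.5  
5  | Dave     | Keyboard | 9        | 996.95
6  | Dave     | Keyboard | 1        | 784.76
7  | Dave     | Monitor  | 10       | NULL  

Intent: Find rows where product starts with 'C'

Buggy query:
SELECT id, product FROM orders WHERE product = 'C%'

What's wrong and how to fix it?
Bug: Wildcards only work with LIKE; '=' treats '%' as a literal character

Fix: Use LIKE for wildcard pattern matching

Corrected query:
SELECT id, product FROM orders WHERE product LIKE 'C%'

Result:
id | product
---+--------
1  | Charger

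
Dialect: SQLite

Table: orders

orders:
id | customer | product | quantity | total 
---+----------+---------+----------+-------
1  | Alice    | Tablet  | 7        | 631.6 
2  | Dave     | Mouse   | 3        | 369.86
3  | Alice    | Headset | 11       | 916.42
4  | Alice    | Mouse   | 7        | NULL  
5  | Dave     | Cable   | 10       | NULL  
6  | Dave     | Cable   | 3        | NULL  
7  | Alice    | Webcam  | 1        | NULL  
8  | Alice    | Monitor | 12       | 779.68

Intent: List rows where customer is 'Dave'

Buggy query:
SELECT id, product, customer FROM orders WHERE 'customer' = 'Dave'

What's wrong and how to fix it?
Bug: 'customer' in single quotes is a string literal, not the column; the comparison is literal-vs-literal and never true

Fix: Reference the column as customer without single quotes

Corrected query:
SELECT id, product, customer FROM orders WHERE customer = 'Dave'

Result:
id | product | customer
---+---------+---------
2  | Mouse   | Dave    
5  | Cable   | Dave    
6  | Cable   | Dave    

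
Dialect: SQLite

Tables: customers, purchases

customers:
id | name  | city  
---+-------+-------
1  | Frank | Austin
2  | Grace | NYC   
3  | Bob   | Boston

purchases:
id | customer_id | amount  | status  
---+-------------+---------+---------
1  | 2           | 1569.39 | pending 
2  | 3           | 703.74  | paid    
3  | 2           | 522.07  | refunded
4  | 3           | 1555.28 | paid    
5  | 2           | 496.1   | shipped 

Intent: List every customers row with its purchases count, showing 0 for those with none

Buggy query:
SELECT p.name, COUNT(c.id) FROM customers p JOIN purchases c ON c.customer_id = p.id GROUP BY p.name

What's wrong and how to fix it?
Bug: An inner join excludes parents with zero children

Fix: Switch to LEFT JOIN to retain unmatched parent rows

Corrected query:
SELECT p.name, COUNT(c.id) FROM customers p LEFT JOIN purchases c ON c.customer_id = p.id GROUP BY p.name

Result:
name  | COUNT(c.id)
------+------------
Bob   | 2          
Frank | 0          
Grace | 3          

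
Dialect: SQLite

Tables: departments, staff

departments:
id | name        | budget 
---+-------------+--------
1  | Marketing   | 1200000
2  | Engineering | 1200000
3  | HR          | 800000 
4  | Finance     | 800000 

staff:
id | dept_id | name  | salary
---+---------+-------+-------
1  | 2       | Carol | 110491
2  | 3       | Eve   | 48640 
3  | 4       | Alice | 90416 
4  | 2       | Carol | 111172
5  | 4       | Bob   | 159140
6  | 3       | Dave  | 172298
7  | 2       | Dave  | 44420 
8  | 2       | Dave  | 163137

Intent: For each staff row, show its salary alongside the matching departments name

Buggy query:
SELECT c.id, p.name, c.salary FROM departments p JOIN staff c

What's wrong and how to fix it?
Bug: JOIN with no ON clause produces a cartesian product; every staff row pairs with every departments row

Fix: Add ON c.dept_id = p.id to the JOIN

Corrected query:
SELECT c.id, p.name, c.salary FROM departments p JOIN staff c ON c.dept_id = p.id

Result:
id | name        | salary
---+-------------+-------
1  | Engineering | 110491
2  | HR          | 48640 
3  | Finance     | 90416 
4  | Engineering | 111172
5  | Finance     | 159140
6  | HR          | 172298
7  | Engineering | 44420 
8  | Engineering | 163137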